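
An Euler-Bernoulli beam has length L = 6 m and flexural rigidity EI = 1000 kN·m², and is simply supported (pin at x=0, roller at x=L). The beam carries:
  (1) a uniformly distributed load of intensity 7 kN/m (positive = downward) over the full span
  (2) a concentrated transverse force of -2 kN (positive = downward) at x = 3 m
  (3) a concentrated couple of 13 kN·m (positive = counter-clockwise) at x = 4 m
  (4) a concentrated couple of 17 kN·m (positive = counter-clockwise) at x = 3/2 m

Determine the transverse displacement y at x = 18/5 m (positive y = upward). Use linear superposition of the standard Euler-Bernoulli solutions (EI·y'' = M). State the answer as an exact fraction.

y(18/5) = -229317/2500000 m

Load 1 — uniform load w=7 kN/m over full span:
  y_1 = -wx(L³-2Lx²+x³)/(24EI) = -7·(18/5)·(6³-2·6·(18/5)²+(18/5)³)/(24·1000) = -17577/156250 m
Load 2 — point force P=-2 kN at a=3 m (b=L-a=3):
  y_2 = -Pa(L-x)(2Lx-a²-x²)/(6LEI)  [x>a] = -(-2)·3·(6-(18/5))·(2·6·(18/5)-3²-(18/5)²)/(6·6·1000) = 531/62500 m
Load 3 — applied couple M₀=13 kN·m at a=4 m (b=L-a=2):
  y_3 = (M₀x³/(6L)+C₁x)/EI  [x≤a] with C₁=M₀(3b²-L²)/(6L)=-26/3 = (13·(18/5)³/(6·6)+(-26/3)·(18/5))/1000 = -897/62500 m
Load 4 — applied couple M₀=17 kN·m at a=3/2 m (b=L-a=9/2):
  y_4 = (M₀x³/(6L)-M₀(x-a)²/2+C₁x)/EI  [x>a] with C₁=M₀(3b²-L²)/(6L)=187/16 = (17·(18/5)³/(6·6)-17·((18/5)-(3/2))²/2+(187/16)·(18/5))/1000 = 13311/500000 m
Superposition: y = Σ y_i = -229317/2500000 m ≈ -0.091727 m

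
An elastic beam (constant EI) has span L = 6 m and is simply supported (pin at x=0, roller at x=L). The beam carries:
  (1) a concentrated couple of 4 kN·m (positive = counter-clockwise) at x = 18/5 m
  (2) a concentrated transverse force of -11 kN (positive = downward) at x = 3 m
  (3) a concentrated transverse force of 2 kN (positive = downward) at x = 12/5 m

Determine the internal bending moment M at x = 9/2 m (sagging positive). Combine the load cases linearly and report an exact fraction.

Load 1 — applied couple M₀=4 kN·m at a=18/5 m (b=L-a=12/5):
  M_1 = M₀x/L - M₀  [x>a] = 4·(9/2)/6 - 4 = -1 kN·m
Load 2 — point force P=-11 kN at a=3 m (b=L-a=3):
  M_2 = Pa(L-x)/L  [x>a] = (-11)·3·(6-(9/2))/6 = -33/4 kN·m
Load 3 — point force P=2 kN at a=12/5 m (b=L-a=18/5):
  M_3 = Pa(L-x)/L  [x>a] = 2·(12/5)·(6-(9/2))/6 = 6/5 kN·m
Superposition: M = Σ M_i = -161/20 kN·m ≈ -8.050000 kN·m

M(9/2) = -161/20 kN·m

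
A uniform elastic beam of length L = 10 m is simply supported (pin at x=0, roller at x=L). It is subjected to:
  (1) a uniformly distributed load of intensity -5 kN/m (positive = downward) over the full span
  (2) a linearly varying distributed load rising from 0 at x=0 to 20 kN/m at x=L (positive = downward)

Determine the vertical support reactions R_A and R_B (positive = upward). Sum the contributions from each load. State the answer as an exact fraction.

R_A = 25/3 kN, R_B = 125/3 kN

Load 1 — uniform load w=-5 kN/m over full span:
  R_A = wL/2 = (-5)·10/2 = -25 kN
  R_B = wL/2 = (-5)·10/2 = -25 kN
Load 2 — triangular load w₀=20 kN/m (0→w₀ over full span):
  R_A = w₀L/6 = 20·10/6 = 100/3 kN
  R_B = w₀L/3 = 20·10/3 = 200/3 kN
Superposition: R_A = 25/3 kN, R_B = 125/3 kN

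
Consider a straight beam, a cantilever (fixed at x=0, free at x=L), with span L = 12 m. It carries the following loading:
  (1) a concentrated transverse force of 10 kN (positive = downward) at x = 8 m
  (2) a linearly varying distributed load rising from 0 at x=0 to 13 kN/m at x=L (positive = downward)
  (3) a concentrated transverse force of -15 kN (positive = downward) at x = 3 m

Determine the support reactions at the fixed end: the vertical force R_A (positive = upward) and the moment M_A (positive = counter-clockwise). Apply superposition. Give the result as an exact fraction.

R_A = 73 kN, M_A = 659 kN·m

Load 1 — point force P=10 kN at a=8 m (b=L-a=4):
  R_A = P = 10 kN
  M_A = Pa = 10·8 = 80 kN·m
Load 2 — triangular load w₀=13 kN/m (0→w₀ over full span):
  R_A = w₀L/2 = 13·12/2 = 78 kN
  M_A = w₀L²/3 = 13·12²/3 = 624 kN·m
Load 3 — point force P=-15 kN at a=3 m (b=L-a=9):
  R_A = P = (-15) = -15 kN
  M_A = Pa = (-15)·3 = -45 kN·m
Superposition: R_A = 73 kN, M_A = 659 kN·m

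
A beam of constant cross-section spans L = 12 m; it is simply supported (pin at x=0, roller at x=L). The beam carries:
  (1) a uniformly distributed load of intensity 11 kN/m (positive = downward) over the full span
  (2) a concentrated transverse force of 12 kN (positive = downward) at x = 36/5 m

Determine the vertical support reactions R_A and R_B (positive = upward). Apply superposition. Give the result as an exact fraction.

R_A = 354/5 kN, R_B = 366/5 kN

Load 1 — uniform load w=11 kN/m over full span:
  R_A = wL/2 = 11·12/2 = 66 kN
  R_B = wL/2 = 11·12/2 = 66 kN
Load 2 — point force P=12 kN at a=36/5 m (b=L-a=24/5):
  R_A = Pb/L = 12·(24/5)/12 = 24/5 kN
  R_B = Pa/L = 12·(36/5)/12 = 36/5 kN
Superposition: R_A = 354/5 kN, R_B = 366/5 kN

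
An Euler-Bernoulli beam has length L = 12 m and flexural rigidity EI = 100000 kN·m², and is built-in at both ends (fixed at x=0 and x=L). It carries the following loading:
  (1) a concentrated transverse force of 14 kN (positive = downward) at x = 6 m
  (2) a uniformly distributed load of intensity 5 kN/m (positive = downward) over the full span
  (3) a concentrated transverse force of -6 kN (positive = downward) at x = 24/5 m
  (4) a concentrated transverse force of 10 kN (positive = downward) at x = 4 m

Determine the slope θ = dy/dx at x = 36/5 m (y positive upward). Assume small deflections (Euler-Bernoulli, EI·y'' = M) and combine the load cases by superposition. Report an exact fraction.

Load 1 — point force P=14 kN at a=6 m (b=L-a=6):
  θ_1 = Pa²(L-x)(2bL-(3b+a)(L-x))/(2L³EI)  [x>a] = 14·6²·(12-(36/5))·(2·6·12-(3·6+6)·(12-(36/5)))/(2·12³·100000) = 63/312500 rad
Load 2 — uniform load w=5 kN/m over full span:
  θ_2 = -wx(L-x)(L-2x)/(12EI) = -5·(36/5)·(12-(36/5))·(12-2·(36/5))/(12·100000) = 27/78125 rad
Load 3 — point force P=-6 kN at a=24/5 m (b=L-a=36/5):
  θ_3 = Pa²(L-x)(2bL-(3b+a)(L-x))/(2L³EI)  [x>a] = (-6)·(24/5)²·(12-(36/5))·(2·(36/5)·12-(3·(36/5)+(24/5))·(12-(36/5)))/(2·12³·100000) = -864/9765625 rad
Load 4 — point force P=10 kN at a=4 m (b=L-a=8):
  θ_4 = Pa²(L-x)(2bL-(3b+a)(L-x))/(2L³EI)  [x>a] = 10·4²·(12-(36/5))·(2·8·12-(3·8+4)·(12-(36/5)))/(2·12³·100000) = 2/15625 rad
Superposition: θ = Σ θ_i = 22919/39062500 rad ≈ 0.000587 rad

θ(36/5) = 22919/39062500 rad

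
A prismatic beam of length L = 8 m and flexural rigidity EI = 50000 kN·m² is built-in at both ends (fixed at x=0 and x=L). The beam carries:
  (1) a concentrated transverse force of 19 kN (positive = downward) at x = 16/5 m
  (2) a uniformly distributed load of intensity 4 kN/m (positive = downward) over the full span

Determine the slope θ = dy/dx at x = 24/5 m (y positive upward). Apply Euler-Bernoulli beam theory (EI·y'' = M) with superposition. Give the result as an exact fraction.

θ(24/5) = 4032/9765625 rad

Load 1 — point force P=19 kN at a=16/5 m (b=L-a=24/5):
  θ_1 = Pa²(L-x)(2bL-(3b+a)(L-x))/(2L³EI)  [x>a] = 19·(16/5)²·(8-(24/5))·(2·(24/5)·8-(3·(24/5)+(16/5))·(8-(24/5)))/(2·8³·50000) = 2432/9765625 rad
Load 2 — uniform load w=4 kN/m over full span:
  θ_2 = -wx(L-x)(L-2x)/(12EI) = -4·(24/5)·(8-(24/5))·(8-2·(24/5))/(12·50000) = 64/390625 rad
Superposition: θ = Σ θ_i = 4032/9765625 rad ≈ 0.000413 rad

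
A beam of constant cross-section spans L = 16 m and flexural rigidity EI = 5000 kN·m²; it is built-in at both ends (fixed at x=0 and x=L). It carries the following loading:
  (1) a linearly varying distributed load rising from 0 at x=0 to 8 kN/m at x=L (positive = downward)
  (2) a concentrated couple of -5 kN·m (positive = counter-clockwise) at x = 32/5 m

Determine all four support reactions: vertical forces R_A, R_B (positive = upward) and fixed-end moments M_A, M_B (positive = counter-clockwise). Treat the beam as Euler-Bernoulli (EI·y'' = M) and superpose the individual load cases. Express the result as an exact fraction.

R_A = 75/4 kN, M_A = 203/3 kN·m, R_B = 181/4 kN, M_B = -104 kN·m

Load 1 — triangular load w₀=8 kN/m (0→w₀ over full span):
  R_A = 3w₀L/20 = 3·8·16/20 = 96/5 kN
  M_A = w₀L²/30 = 8·16²/30 = 1024/15 kN·m
  R_B = 7w₀L/20 = 7·8·16/20 = 224/5 kN
  M_B = -w₀L²/20 = -8·16²/20 = -512/5 kN·m
Load 2 — applied couple M₀=-5 kN·m at a=32/5 m (b=L-a=48/5):
  R_A = 6M₀ab/L³ = 6·(-5)·(32/5)·(48/5)/16³ = -9/20 kN
  M_A = M₀b(2a-b)/L² = (-5)·(48/5)·(2·(32/5)-(48/5))/16² = -3/5 kN·m
  R_B = -6M₀ab/L³ = -6·(-5)·(32/5)·(48/5)/16³ = 9/20 kN
  M_B = M₀a(2b-a)/L² = (-5)·(32/5)·(2·(48/5)-(32/5))/16² = -8/5 kN·m
Superposition: R_A = 75/4 kN, M_A = 203/3 kN·m, R_B = 181/4 kN, M_B = -104 kN·m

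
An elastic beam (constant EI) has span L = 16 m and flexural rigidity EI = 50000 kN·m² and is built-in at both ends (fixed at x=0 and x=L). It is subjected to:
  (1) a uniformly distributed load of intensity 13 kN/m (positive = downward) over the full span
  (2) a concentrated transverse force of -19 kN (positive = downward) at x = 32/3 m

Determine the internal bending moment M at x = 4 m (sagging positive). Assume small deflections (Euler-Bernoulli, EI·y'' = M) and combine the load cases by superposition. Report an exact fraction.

Load 1 — uniform load w=13 kN/m over full span:
  M_1 = wLx/2 - wL²/12 - wx²/2 = 13·16·4/2 - 13·16²/12 - 13·4²/2 = 104/3 kN·m
Load 2 — point force P=-19 kN at a=32/3 m (b=L-a=16/3):
  M_2 = Pb²(3a+b)x/L³ - Pab²/L²  [x≤a] = (-19)·(16/3)²·(3·(32/3)+(16/3))·4/16³ - (-19)·(32/3)·(16/3)²/16² = 76/27 kN·m
Superposition: M = Σ M_i = 1012/27 kN·m ≈ 37.481481 kN·m

M(4) = 1012/27 kN·m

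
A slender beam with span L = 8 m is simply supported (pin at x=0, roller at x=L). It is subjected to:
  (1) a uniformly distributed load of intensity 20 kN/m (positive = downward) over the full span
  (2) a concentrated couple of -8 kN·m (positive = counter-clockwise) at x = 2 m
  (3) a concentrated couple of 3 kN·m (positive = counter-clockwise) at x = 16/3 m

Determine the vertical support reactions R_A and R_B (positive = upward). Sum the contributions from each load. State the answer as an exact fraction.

R_A = 635/8 kN, R_B = 645/8 kN

Load 1 — uniform load w=20 kN/m over full span:
  R_A = wL/2 = 20·8/2 = 80 kN
  R_B = wL/2 = 20·8/2 = 80 kN
Load 2 — applied couple M₀=-8 kN·m at a=2 m (b=L-a=6):
  R_A = M₀/L = (-8)/8 = -1 kN
  R_B = -M₀/L = -(-8)/8 = 1 kN
Load 3 — applied couple M₀=3 kN·m at a=16/3 m (b=L-a=8/3):
  R_A = M₀/L = 3/8 kN
  R_B = -M₀/L = -3/8 kN
Superposition: R_A = 635/8 kN, R_B = 645/8 kN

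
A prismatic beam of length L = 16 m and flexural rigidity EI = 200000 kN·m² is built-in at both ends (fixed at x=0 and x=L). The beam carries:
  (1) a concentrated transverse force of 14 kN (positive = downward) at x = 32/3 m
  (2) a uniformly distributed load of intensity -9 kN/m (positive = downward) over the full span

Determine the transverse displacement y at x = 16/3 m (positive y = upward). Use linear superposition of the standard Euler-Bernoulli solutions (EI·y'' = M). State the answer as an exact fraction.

y(16/3) = 36544/6834375 m

Load 1 — point force P=14 kN at a=32/3 m (b=L-a=16/3):
  y_1 = -Pb²x²(3aL-(3a+b)x)/(6L³EI)  [x≤a] = -14·(16/3)²·(16/3)²·(3·(32/3)·16-(3·(32/3)+(16/3))·(16/3))/(6·16³·200000) = -4928/6834375 m
Load 2 — uniform load w=-9 kN/m over full span:
  y_2 = -wx²(L-x)²/(24EI) = -(-9)·(16/3)²·(16-(16/3))²/(24·200000) = 512/84375 m
Superposition: y = Σ y_i = 36544/6834375 m ≈ 0.005347 m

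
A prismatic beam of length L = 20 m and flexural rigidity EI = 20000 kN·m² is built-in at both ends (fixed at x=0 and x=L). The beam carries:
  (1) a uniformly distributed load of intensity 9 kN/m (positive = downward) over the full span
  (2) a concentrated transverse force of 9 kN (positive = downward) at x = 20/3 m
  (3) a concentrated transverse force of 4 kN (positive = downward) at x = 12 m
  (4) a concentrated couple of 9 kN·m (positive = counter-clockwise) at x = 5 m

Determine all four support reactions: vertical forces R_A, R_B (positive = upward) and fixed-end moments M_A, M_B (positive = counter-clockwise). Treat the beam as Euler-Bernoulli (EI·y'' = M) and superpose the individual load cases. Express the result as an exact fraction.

R_A = 1182971/12000 kN, M_A = 399191/1200 kN·m, R_B = 1133029/12000 kN, M_B = -386449/1200 kN·m

Load 1 — uniform load w=9 kN/m over full span:
  R_A = wL/2 = 9·20/2 = 90 kN
  M_A = wL²/12 = 9·20²/12 = 300 kN·m
  R_B = wL/2 = 9·20/2 = 90 kN
  M_B = -wL²/12 = -9·20²/12 = -300 kN·m
Load 2 — point force P=9 kN at a=20/3 m (b=L-a=40/3):
  R_A = Pb²(3a+b)/L³ = 9·(40/3)²·(3·(20/3)+(40/3))/20³ = 20/3 kN
  M_A = Pab²/L² = 9·(20/3)·(40/3)²/20² = 80/3 kN·m
  R_B = Pa²(a+3b)/L³ = 9·(20/3)²·((20/3)+3·(40/3))/20³ = 7/3 kN
  M_B = -Pa²b/L² = -9·(20/3)²·(40/3)/20² = -40/3 kN·m
Load 3 — point force P=4 kN at a=12 m (b=L-a=8):
  R_A = Pb²(3a+b)/L³ = 4·8²·(3·12+8)/20³ = 176/125 kN
  M_A = Pab²/L² = 4·12·8²/20² = 192/25 kN·m
  R_B = Pa²(a+3b)/L³ = 4·12²·(12+3·8)/20³ = 324/125 kN
  M_B = -Pa²b/L² = -4·12²·8/20² = -288/25 kN·m
Load 4 — applied couple M₀=9 kN·m at a=5 m (b=L-a=15):
  R_A = 6M₀ab/L³ = 6·9·5·15/20³ = 81/160 kN
  M_A = M₀b(2a-b)/L² = 9·15·(2·5-15)/20² = -27/16 kN·m
  R_B = -6M₀ab/L³ = -6·9·5·15/20³ = -81/160 kN
  M_B = M₀a(2b-a)/L² = 9·5·(2·15-5)/20² = 45/16 kN·m
Superposition: R_A = 1182971/12000 kN, M_A = 399191/1200 kN·m, R_B = 1133029/12000 kN, M_B = -386449/1200 kN·m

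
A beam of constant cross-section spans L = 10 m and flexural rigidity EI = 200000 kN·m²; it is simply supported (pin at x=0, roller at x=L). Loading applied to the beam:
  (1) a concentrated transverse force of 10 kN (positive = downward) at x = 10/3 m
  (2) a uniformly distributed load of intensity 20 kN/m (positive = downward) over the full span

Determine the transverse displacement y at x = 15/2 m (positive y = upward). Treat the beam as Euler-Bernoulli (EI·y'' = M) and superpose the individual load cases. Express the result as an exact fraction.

y(15/2) = -8171/829440 m

Load 1 — point force P=10 kN at a=10/3 m (b=L-a=20/3):
  y_1 = -Pa(L-x)(2Lx-a²-x²)/(6LEI)  [x>a] = -10·(10/3)·(10-(15/2))·(2·10·(15/2)-(10/3)²-(15/2)²)/(6·10·200000) = -119/207360 m
Load 2 — uniform load w=20 kN/m over full span:
  y_2 = -wx(L³-2Lx²+x³)/(24EI) = -20·(15/2)·(10³-2·10·(15/2)²+(15/2)³)/(24·200000) = -19/2048 m
Superposition: y = Σ y_i = -8171/829440 m ≈ -0.009851 m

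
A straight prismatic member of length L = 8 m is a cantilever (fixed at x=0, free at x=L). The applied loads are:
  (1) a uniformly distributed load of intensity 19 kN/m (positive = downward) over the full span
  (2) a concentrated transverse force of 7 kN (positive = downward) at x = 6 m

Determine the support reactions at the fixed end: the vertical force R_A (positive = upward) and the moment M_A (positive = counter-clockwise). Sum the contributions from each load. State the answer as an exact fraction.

R_A = 159 kN, M_A = 650 kN·m

Load 1 — uniform load w=19 kN/m over full span:
  R_A = wL = 19·8 = 152 kN
  M_A = wL²/2 = 19·8²/2 = 608 kN·m
Load 2 — point force P=7 kN at a=6 m (b=L-a=2):
  R_A = P = 7 kN
  M_A = Pa = 7·6 = 42 kN·m
Superposition: R_A = 159 kN, M_A = 650 kN·m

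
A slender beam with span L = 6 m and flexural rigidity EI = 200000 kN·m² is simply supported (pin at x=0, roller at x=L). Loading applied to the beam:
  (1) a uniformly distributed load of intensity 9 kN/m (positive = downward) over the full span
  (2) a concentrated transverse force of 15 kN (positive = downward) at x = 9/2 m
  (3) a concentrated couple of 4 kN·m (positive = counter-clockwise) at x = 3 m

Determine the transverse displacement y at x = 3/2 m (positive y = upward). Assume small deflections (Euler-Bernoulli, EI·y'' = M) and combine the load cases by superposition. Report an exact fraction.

Load 1 — uniform load w=9 kN/m over full span:
  y_1 = -wx(L³-2Lx²+x³)/(24EI) = -9·(3/2)·(6³-2·6·(3/2)²+(3/2)³)/(24·200000) = -13851/25600000 m
Load 2 — point force P=15 kN at a=9/2 m (b=L-a=3/2):
  y_2 = -Pbx(L²-b²-x²)/(6LEI)  [x≤a] = -15·(3/2)·(3/2)·(6²-(3/2)²-(3/2)²)/(6·6·200000) = -189/1280000 m
Load 3 — applied couple M₀=4 kN·m at a=3 m (b=L-a=3):
  y_3 = (M₀x³/(6L)+C₁x)/EI  [x≤a] with C₁=M₀(3b²-L²)/(6L)=-1 = (4·(3/2)³/(6·6)+(-1)·(3/2))/200000 = -9/1600000 m
Superposition: y = Σ y_i = -711/1024000 m ≈ -0.000694 m

y(3/2) = -711/1024000 m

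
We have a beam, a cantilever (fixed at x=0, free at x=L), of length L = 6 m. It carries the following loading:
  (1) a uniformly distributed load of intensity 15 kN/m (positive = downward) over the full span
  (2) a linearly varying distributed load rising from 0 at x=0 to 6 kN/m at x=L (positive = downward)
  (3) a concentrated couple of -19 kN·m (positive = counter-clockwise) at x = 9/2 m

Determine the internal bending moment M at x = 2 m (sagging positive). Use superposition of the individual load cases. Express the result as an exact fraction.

Load 1 — uniform load w=15 kN/m over full span:
  M_1 = -w(L-x)²/2 = -15·(6-2)²/2 = -120 kN·m
Load 2 — triangular load w₀=6 kN/m (0→w₀ over full span):
  M_2 = w₀Lx/2 - w₀L²/3 - w₀x³/(6L) = 6·6·2/2 - 6·6²/3 - 6·2³/(6·6) = -112/3 kN·m
Load 3 — applied couple M₀=-19 kN·m at a=9/2 m (b=L-a=3/2):
  M_3 = M₀  [x≤a] = (-19) = -19 kN·m
Superposition: M = Σ M_i = -529/3 kN·m ≈ -176.333333 kN·m

M(2) = -529/3 kN·m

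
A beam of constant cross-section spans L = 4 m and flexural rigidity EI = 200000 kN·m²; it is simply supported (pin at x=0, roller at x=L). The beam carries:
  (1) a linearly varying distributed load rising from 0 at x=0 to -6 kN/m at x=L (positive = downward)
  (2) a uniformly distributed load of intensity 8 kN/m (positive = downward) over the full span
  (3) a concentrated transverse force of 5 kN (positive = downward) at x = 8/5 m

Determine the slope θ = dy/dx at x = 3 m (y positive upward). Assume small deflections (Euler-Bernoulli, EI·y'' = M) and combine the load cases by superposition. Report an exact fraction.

θ(3) = 15211/240000000 rad

Load 1 — triangular load w₀=-6 kN/m (0→w₀ over full span):
  θ_1 = -w₀(7L⁴-30L²x²+15x⁴)/(360LEI) = -(-6)·(7·4⁴-30·4²·3²+15·3⁴)/(360·4·200000) = -1313/48000000 rad
Load 2 — uniform load w=8 kN/m over full span:
  θ_2 = -w(L³-6Lx²+4x³)/(24EI) = -8·(4³-6·4·3²+4·3³)/(24·200000) = 11/150000 rad
Load 3 — point force P=5 kN at a=8/5 m (b=L-a=12/5):
  θ_3 = -Pa(2L²-6Lx+3x²+a²)/(6LEI)  [x>a] = -5·(8/5)·(2·4²-6·4·3+3·3²+(8/5)²)/(6·4·200000) = 87/5000000 rad
Superposition: θ = Σ θ_i = 15211/240000000 rad ≈ 0.000063 rad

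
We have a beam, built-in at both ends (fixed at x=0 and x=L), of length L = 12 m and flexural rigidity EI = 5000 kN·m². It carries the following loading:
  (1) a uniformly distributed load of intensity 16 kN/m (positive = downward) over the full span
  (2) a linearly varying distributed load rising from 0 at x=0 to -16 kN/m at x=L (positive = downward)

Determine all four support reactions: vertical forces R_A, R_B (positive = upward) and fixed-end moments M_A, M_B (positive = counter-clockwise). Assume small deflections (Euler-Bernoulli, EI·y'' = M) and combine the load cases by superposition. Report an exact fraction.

R_A = 336/5 kN, M_A = 576/5 kN·m, R_B = 144/5 kN, M_B = -384/5 kN·m

Load 1 — uniform load w=16 kN/m over full span:
  R_A = wL/2 = 16·12/2 = 96 kN
  M_A = wL²/12 = 16·12²/12 = 192 kN·m
  R_B = wL/2 = 16·12/2 = 96 kN
  M_B = -wL²/12 = -16·12²/12 = -192 kN·m
Load 2 — triangular load w₀=-16 kN/m (0→w₀ over full span):
  R_A = 3w₀L/20 = 3·(-16)·12/20 = -144/5 kN
  M_A = w₀L²/30 = (-16)·12²/30 = -384/5 kN·m
  R_B = 7w₀L/20 = 7·(-16)·12/20 = -336/5 kN
  M_B = -w₀L²/20 = -(-16)·12²/20 = 576/5 kN·m
Superposition: R_A = 336/5 kN, M_A = 576/5 kN·m, R_B = 144/5 kN, M_B = -384/5 kN·m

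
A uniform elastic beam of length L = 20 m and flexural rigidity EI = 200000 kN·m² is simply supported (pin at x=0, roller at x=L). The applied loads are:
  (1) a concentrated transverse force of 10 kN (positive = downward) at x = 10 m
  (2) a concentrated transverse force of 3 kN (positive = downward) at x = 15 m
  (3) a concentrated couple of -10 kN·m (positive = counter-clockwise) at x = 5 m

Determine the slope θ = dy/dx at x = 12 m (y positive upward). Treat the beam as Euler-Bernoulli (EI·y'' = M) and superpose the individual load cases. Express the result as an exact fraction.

Load 1 — point force P=10 kN at a=10 m (b=L-a=10):
  θ_1 = -Pa(2L²-6Lx+3x²+a²)/(6LEI)  [x>a] = -10·10·(2·20²-6·20·12+3·12²+10²)/(6·20·200000) = 9/20000 rad
Load 2 — point force P=3 kN at a=15 m (b=L-a=5):
  θ_2 = -Pb(L²-b²-3x²)/(6LEI)  [x≤a] = -3·5·(20²-5²-3·12²)/(6·20·200000) = 57/1600000 rad
Load 3 — applied couple M₀=-10 kN·m at a=5 m (b=L-a=15):
  θ_3 = (M₀x²/(2L)-M₀(x-a)+C₁)/EI  [x>a] with C₁=M₀(3b²-L²)/(6L)=-275/12 = ((-10)·12²/(2·20)-(-10)·(12-5)+(-275/12))/200000 = 133/2400000 rad
Superposition: θ = Σ θ_i = 2597/4800000 rad ≈ 0.000541 rad

θ(12) = 2597/4800000 rad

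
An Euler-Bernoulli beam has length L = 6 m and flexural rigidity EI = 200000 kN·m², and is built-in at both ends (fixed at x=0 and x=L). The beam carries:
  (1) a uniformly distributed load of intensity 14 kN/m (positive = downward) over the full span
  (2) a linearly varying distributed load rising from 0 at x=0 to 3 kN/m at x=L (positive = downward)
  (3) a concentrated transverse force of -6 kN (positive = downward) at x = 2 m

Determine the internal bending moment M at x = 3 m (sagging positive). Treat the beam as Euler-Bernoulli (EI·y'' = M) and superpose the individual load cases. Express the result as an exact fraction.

M(3) = 85/4 kN·m

Load 1 — uniform load w=14 kN/m over full span:
  M_1 = wLx/2 - wL²/12 - wx²/2 = 14·6·3/2 - 14·6²/12 - 14·3²/2 = 21 kN·m
Load 2 — triangular load w₀=3 kN/m (0→w₀ over full span):
  M_2 = 3w₀Lx/20 - w₀L²/30 - w₀x³/(6L) = 3·3·6·3/20 - 3·6²/30 - 3·3³/(6·6) = 9/4 kN·m
Load 3 — point force P=-6 kN at a=2 m (b=L-a=4):
  M_3 = Pa²(a+3b)(L-x)/L³ - Pa²b/L²  [x>a] = (-6)·2²·(2+3·4)·(6-3)/6³ - (-6)·2²·4/6² = -2 kN·m
Superposition: M = Σ M_i = 85/4 kN·m ≈ 21.250000 kN·m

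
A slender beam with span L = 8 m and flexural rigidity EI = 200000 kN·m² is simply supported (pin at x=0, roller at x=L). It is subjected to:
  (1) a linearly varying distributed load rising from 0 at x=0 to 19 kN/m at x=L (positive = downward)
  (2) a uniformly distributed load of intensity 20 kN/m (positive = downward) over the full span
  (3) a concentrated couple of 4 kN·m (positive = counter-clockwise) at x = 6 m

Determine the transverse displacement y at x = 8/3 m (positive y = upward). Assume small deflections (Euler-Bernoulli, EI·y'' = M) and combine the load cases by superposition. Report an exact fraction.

Load 1 — triangular load w₀=19 kN/m (0→w₀ over full span):
  y_1 = -w₀x(7L⁴-10L²x²+3x⁴)/(360LEI) = -19·(8/3)·(7·8⁴-10·8²·(8/3)²+3·(8/3)⁴)/(360·8·200000) = -4864/2278125 m
Load 2 — uniform load w=20 kN/m over full span:
  y_2 = -wx(L³-2Lx²+x³)/(24EI) = -20·(8/3)·(8³-2·8·(8/3)²+(8/3)³)/(24·200000) = -704/151875 m
Load 3 — applied couple M₀=4 kN·m at a=6 m (b=L-a=2):
  y_3 = (M₀x³/(6L)+C₁x)/EI  [x≤a] with C₁=M₀(3b²-L²)/(6L)=-13/3 = (4·(8/3)³/(6·8)+(-13/3)·(8/3))/200000 = -101/2025000 m
Superposition: y = Σ y_i = -124301/18225000 m ≈ -0.006820 m

y(8/3) = -124301/18225000 m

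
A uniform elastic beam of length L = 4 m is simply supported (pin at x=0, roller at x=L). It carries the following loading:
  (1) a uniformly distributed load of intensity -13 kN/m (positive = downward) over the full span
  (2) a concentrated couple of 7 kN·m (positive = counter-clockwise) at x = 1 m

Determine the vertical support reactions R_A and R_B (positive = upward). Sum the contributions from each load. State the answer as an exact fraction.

Load 1 — uniform load w=-13 kN/m over full span:
  R_A = wL/2 = (-13)·4/2 = -26 kN
  R_B = wL/2 = (-13)·4/2 = -26 kN
Load 2 — applied couple M₀=7 kN·m at a=1 m (b=L-a=3):
  R_A = M₀/L = 7/4 kN
  R_B = -M₀/L = -7/4 kN
Superposition: R_A = -97/4 kN, R_B = -111/4 kN

R_A = -97/4 kN, R_B = -111/4 kN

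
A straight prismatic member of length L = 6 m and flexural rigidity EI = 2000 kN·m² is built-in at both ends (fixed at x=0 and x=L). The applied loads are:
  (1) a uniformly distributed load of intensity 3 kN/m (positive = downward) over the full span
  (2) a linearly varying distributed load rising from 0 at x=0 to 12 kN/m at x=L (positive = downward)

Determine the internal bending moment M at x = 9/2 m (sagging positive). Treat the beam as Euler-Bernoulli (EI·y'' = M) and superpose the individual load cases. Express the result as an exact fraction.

M(9/2) = 99/20 kN·m

Load 1 — uniform load w=3 kN/m over full span:
  M_1 = wLx/2 - wL²/12 - wx²/2 = 3·6·(9/2)/2 - 3·6²/12 - 3·(9/2)²/2 = 9/8 kN·m
Load 2 — triangular load w₀=12 kN/m (0→w₀ over full span):
  M_2 = 3w₀Lx/20 - w₀L²/30 - w₀x³/(6L) = 3·12·6·(9/2)/20 - 12·6²/30 - 12·(9/2)³/(6·6) = 153/40 kN·m
Superposition: M = Σ M_i = 99/20 kN·m ≈ 4.950000 kN·m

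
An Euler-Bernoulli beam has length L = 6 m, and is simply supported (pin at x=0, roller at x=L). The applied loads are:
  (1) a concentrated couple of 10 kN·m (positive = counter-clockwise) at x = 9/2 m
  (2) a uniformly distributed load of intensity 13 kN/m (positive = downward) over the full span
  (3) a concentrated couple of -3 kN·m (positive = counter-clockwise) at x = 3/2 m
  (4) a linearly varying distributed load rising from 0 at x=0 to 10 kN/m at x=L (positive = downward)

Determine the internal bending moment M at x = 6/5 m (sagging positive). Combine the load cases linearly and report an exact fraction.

Load 1 — applied couple M₀=10 kN·m at a=9/2 m (b=L-a=3/2):
  M_1 = M₀x/L  [x≤a] = 10·(6/5)/6 = 2 kN·m
Load 2 — uniform load w=13 kN/m over full span:
  M_2 = wx(L-x)/2 = 13·(6/5)·(6-(6/5))/2 = 936/25 kN·m
Load 3 — applied couple M₀=-3 kN·m at a=3/2 m (b=L-a=9/2):
  M_3 = M₀x/L  [x≤a] = (-3)·(6/5)/6 = -3/5 kN·m
Load 4 — triangular load w₀=10 kN/m (0→w₀ over full span):
  M_4 = w₀Lx/6 - w₀x³/(6L) = 10·6·(6/5)/6 - 10·(6/5)³/(6·6) = 288/25 kN·m
Superposition: M = Σ M_i = 1259/25 kN·m ≈ 50.360000 kN·m

M(6/5) = 1259/25 kN·m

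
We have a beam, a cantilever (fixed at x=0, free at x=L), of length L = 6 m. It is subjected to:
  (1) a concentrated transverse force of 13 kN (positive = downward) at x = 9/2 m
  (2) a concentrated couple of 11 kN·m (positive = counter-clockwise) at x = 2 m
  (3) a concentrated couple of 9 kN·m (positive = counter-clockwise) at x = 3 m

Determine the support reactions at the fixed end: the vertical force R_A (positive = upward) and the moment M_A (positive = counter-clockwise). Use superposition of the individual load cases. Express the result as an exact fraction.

Load 1 — point force P=13 kN at a=9/2 m (b=L-a=3/2):
  R_A = P = 13 kN
  M_A = Pa = 13·(9/2) = 117/2 kN·m
Load 2 — applied couple M₀=11 kN·m at a=2 m (b=L-a=4):
  R_A = 0 kN
  M_A = -M₀ = -11 kN·m
Load 3 — applied couple M₀=9 kN·m at a=3 m (b=L-a=3):
  R_A = 0 kN
  M_A = -M₀ = -9 kN·m
Superposition: R_A = 13 kN, M_A = 77/2 kN·m

R_A = 13 kN, M_A = 77/2 kN·m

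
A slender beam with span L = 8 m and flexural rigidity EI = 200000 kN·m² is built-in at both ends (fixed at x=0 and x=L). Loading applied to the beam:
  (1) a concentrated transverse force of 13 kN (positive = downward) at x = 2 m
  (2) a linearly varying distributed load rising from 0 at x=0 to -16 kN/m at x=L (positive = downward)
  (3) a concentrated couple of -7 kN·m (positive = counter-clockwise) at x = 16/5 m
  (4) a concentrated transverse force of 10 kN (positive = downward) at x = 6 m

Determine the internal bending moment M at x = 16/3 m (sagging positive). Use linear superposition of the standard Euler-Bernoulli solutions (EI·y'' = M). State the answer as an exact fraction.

Load 1 — point force P=13 kN at a=2 m (b=L-a=6):
  M_1 = Pa²(a+3b)(L-x)/L³ - Pa²b/L²  [x>a] = 13·2²·(2+3·6)·(8-(16/3))/8³ - 13·2²·6/8² = 13/24 kN·m
Load 2 — triangular load w₀=-16 kN/m (0→w₀ over full span):
  M_2 = 3w₀Lx/20 - w₀L²/30 - w₀x³/(6L) = 3·(-16)·8·(16/3)/20 - (-16)·8²/30 - (-16)·(16/3)³/(6·8) = -7168/405 kN·m
Load 3 — applied couple M₀=-7 kN·m at a=16/5 m (b=L-a=24/5):
  M_3 = R_Ax - M_A - M₀  [x>a] with R_A=-63/50, M_A=-21/25 = (-63/50)·(16/3) - (-21/25) - (-7) = 28/25 kN·m
Load 4 — point force P=10 kN at a=6 m (b=L-a=2):
  M_4 = Pb²(3a+b)x/L³ - Pab²/L²  [x≤a] = 10·2²·(3·6+2)·(16/3)/8³ - 10·6·2²/8² = 55/12 kN·m
Superposition: M = Σ M_i = -185551/16200 kN·m ≈ -11.453765 kN·m

M(16/3) = -185551/16200 kN·m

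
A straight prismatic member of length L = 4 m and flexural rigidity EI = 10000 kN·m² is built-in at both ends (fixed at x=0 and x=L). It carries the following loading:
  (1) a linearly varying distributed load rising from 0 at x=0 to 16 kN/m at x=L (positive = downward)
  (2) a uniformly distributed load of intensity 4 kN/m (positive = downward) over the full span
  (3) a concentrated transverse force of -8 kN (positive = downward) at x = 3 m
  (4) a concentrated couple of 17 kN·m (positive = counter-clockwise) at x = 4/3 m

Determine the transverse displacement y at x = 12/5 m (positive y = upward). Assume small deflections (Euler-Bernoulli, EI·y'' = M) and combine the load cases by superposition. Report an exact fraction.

y(12/5) = -96487/351562500 m

Load 1 — triangular load w₀=16 kN/m (0→w₀ over full span):
  y_1 = -w₀x²(L-x)²(x+2L)/(120LEI) = -16·(12/5)²·(4-(12/5))²·((12/5)+2·4)/(120·4·10000) = -4992/9765625 m
Load 2 — uniform load w=4 kN/m over full span:
  y_2 = -wx²(L-x)²/(24EI) = -4·(12/5)²·(4-(12/5))²/(24·10000) = -96/390625 m
Load 3 — point force P=-8 kN at a=3 m (b=L-a=1):
  y_3 = -Pb²x²(3aL-(3a+b)x)/(6L³EI)  [x≤a] = -(-8)·1²·(12/5)²·(3·3·4-(3·3+1)·(12/5))/(6·4³·10000) = 9/62500 m
Load 4 — applied couple M₀=17 kN·m at a=4/3 m (b=L-a=8/3):
  y_4 = (R_Ax³/6 - M_Ax²/2 - M₀(x-a)²/2)/EI  [x>a] with R_A=17/3, M_A=0 = ((17/3)·(12/5)³/6 - 0·(12/5)²/2 - 17·((12/5)-(4/3))²/2)/10000 = 238/703125 m
Superposition: y = Σ y_i = -96487/351562500 m ≈ -0.000274 m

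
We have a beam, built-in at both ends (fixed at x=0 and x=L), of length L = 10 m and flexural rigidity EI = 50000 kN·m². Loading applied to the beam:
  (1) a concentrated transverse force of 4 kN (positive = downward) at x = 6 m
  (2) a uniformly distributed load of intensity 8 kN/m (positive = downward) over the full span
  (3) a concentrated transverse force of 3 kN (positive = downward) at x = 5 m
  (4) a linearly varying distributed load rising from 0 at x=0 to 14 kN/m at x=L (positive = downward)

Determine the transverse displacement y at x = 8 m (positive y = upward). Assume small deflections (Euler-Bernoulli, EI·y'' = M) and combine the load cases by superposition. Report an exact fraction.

y(8) = -45631/12500000 m

Load 1 — point force P=4 kN at a=6 m (b=L-a=4):
  y_1 = -Pa²(L-x)²(3bL-(3b+a)(L-x))/(6L³EI)  [x>a] = -4·6²·(10-8)²·(3·4·10-(3·4+6)·(10-8))/(6·10³·50000) = -63/390625 m
Load 2 — uniform load w=8 kN/m over full span:
  y_2 = -wx²(L-x)²/(24EI) = -8·8²·(10-8)²/(24·50000) = -16/9375 m
Load 3 — point force P=3 kN at a=5 m (b=L-a=5):
  y_3 = -Pa²(L-x)²(3bL-(3b+a)(L-x))/(6L³EI)  [x>a] = -3·5²·(10-8)²·(3·5·10-(3·5+5)·(10-8))/(6·10³·50000) = -11/100000 m
Load 4 — triangular load w₀=14 kN/m (0→w₀ over full span):
  y_4 = -w₀x²(L-x)²(x+2L)/(120LEI) = -14·8²·(10-8)²·(8+2·10)/(120·10·50000) = -392/234375 m
Superposition: y = Σ y_i = -45631/12500000 m ≈ -0.003650 m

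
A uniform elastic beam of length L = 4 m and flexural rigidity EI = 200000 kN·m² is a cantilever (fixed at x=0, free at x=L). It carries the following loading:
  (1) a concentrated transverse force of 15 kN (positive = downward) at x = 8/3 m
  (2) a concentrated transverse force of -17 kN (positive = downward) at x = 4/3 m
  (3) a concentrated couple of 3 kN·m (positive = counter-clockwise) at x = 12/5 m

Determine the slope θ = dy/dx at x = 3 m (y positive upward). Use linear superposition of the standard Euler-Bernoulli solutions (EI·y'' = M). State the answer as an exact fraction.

θ(3) = -349/2250000 rad

Load 1 — point force P=15 kN at a=8/3 m (b=L-a=4/3):
  θ_1 = -Pa²/(2EI)  [x>a] = -15·(8/3)²/(2·200000) = -1/3750 rad
Load 2 — point force P=-17 kN at a=4/3 m (b=L-a=8/3):
  θ_2 = -Pa²/(2EI)  [x>a] = -(-17)·(4/3)²/(2·200000) = 17/225000 rad
Load 3 — applied couple M₀=3 kN·m at a=12/5 m (b=L-a=8/5):
  θ_3 = M₀a/EI  [x>a] = 3·(12/5)/200000 = 9/250000 rad
Superposition: θ = Σ θ_i = -349/2250000 rad ≈ -0.000155 rad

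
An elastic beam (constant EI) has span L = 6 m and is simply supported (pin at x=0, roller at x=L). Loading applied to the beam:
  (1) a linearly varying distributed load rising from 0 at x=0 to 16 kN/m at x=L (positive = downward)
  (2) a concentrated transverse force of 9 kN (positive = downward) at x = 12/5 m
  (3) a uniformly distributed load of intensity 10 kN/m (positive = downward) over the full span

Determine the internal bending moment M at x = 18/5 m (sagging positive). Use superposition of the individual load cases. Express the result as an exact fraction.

Load 1 — triangular load w₀=16 kN/m (0→w₀ over full span):
  M_1 = w₀Lx/6 - w₀x³/(6L) = 16·6·(18/5)/6 - 16·(18/5)³/(6·6) = 4608/125 kN·m
Load 2 — point force P=9 kN at a=12/5 m (b=L-a=18/5):
  M_2 = Pa(L-x)/L  [x>a] = 9·(12/5)·(6-(18/5))/6 = 216/25 kN·m
Load 3 — uniform load w=10 kN/m over full span:
  M_3 = wx(L-x)/2 = 10·(18/5)·(6-(18/5))/2 = 216/5 kN·m
Superposition: M = Σ M_i = 11088/125 kN·m ≈ 88.704000 kN·m

M(18/5) = 11088/125 kN·m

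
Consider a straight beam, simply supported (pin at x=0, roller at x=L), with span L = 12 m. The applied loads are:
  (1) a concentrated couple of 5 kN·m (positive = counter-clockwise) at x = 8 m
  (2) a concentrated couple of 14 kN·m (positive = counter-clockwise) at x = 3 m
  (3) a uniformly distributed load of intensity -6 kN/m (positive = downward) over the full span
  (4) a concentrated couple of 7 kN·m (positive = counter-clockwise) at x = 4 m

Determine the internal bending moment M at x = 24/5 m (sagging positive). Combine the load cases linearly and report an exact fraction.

M(24/5) = -2857/25 kN·m

Load 1 — applied couple M₀=5 kN·m at a=8 m (b=L-a=4):
  M_1 = M₀x/L  [x≤a] = 5·(24/5)/12 = 2 kN·m
Load 2 — applied couple M₀=14 kN·m at a=3 m (b=L-a=9):
  M_2 = M₀x/L - M₀  [x>a] = 14·(24/5)/12 - 14 = -42/5 kN·m
Load 3 — uniform load w=-6 kN/m over full span:
  M_3 = wx(L-x)/2 = (-6)·(24/5)·(12-(24/5))/2 = -2592/25 kN·m
Load 4 — applied couple M₀=7 kN·m at a=4 m (b=L-a=8):
  M_4 = M₀x/L - M₀  [x>a] = 7·(24/5)/12 - 7 = -21/5 kN·m
Superposition: M = Σ M_i = -2857/25 kN·m ≈ -114.280000 kN·m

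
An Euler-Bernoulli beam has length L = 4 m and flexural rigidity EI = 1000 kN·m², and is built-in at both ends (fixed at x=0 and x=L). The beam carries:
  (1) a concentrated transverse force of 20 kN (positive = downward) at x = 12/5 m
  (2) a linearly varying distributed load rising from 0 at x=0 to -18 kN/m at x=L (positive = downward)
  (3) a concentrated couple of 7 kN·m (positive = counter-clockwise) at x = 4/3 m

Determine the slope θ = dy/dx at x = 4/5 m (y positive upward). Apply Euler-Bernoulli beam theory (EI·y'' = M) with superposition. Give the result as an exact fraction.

Load 1 — point force P=20 kN at a=12/5 m (b=L-a=8/5):
  θ_1 = -Pb²x(2aL-(3a+b)x)/(2L³EI)  [x≤a] = -20·(8/5)²·(4/5)·(2·(12/5)·4-(3·(12/5)+(8/5))·(4/5))/(2·4³·1000) = -304/78125 rad
Load 2 — triangular load w₀=-18 kN/m (0→w₀ over full span):
  θ_2 = -w₀(2x(L-x)(L-2x)(x+2L)+x²(L-x)²)/(120LEI) = -(-18)·(2·(4/5)·(4-(4/5))·(4-2·(4/5))·((4/5)+2·4)+(4/5)²·(4-(4/5))²)/(120·4·1000) = 336/78125 rad
Load 3 — applied couple M₀=7 kN·m at a=4/3 m (b=L-a=8/3):
  θ_3 = (R_Ax²/2 - M_Ax)/EI  [x≤a] with R_A=7/3, M_A=0 = ((7/3)·(4/5)²/2 - 0·(4/5))/1000 = 7/9375 rad
Superposition: θ = Σ θ_i = 271/234375 rad ≈ 0.001156 rad

θ(4/5) = 271/234375 rad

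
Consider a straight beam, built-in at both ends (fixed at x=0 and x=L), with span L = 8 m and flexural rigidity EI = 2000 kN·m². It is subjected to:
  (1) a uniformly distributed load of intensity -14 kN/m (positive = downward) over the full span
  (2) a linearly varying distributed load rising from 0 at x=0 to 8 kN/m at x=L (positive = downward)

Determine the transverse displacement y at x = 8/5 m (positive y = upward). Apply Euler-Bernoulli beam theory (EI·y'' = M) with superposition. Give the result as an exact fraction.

y(8/5) = 134144/5859375 m

Load 1 — uniform load w=-14 kN/m over full span:
  y_1 = -wx²(L-x)²/(24EI) = -(-14)·(8/5)²·(8-(8/5))²/(24·2000) = 7168/234375 m
Load 2 — triangular load w₀=8 kN/m (0→w₀ over full span):
  y_2 = -w₀x²(L-x)²(x+2L)/(120LEI) = -8·(8/5)²·(8-(8/5))²·((8/5)+2·8)/(120·8·2000) = -45056/5859375 m
Superposition: y = Σ y_i = 134144/5859375 m ≈ 0.022894 m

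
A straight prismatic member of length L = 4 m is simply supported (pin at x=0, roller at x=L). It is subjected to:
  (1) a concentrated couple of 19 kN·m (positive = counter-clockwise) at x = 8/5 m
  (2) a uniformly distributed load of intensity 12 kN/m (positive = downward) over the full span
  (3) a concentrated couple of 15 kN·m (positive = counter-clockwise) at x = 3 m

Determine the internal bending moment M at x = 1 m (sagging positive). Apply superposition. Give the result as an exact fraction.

M(1) = 53/2 kN·m

Load 1 — applied couple M₀=19 kN·m at a=8/5 m (b=L-a=12/5):
  M_1 = M₀x/L  [x≤a] = 19·1/4 = 19/4 kN·m
Load 2 — uniform load w=12 kN/m over full span:
  M_2 = wx(L-x)/2 = 12·1·(4-1)/2 = 18 kN·m
Load 3 — applied couple M₀=15 kN·m at a=3 m (b=L-a=1):
  M_3 = M₀x/L  [x≤a] = 15·1/4 = 15/4 kN·m
Superposition: M = Σ M_i = 53/2 kN·m ≈ 26.500000 kN·m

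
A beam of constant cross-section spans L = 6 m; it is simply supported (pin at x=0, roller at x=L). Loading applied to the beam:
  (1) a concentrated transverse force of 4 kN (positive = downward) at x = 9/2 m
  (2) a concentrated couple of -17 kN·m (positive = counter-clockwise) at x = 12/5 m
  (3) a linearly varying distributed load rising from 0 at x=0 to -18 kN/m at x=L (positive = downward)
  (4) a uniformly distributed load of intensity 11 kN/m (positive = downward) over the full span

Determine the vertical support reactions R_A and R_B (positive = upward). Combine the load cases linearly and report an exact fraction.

Load 1 — point force P=4 kN at a=9/2 m (b=L-a=3/2):
  R_A = Pb/L = 4·(3/2)/6 = 1 kN
  R_B = Pa/L = 4·(9/2)/6 = 3 kN
Load 2 — applied couple M₀=-17 kN·m at a=12/5 m (b=L-a=18/5):
  R_A = M₀/L = (-17)/6 = -17/6 kN
  R_B = -M₀/L = -(-17)/6 = 17/6 kN
Load 3 — triangular load w₀=-18 kN/m (0→w₀ over full span):
  R_A = w₀L/6 = (-18)·6/6 = -18 kN
  R_B = w₀L/3 = (-18)·6/3 = -36 kN
Load 4 — uniform load w=11 kN/m over full span:
  R_A = wL/2 = 11·6/2 = 33 kN
  R_B = wL/2 = 11·6/2 = 33 kN
Superposition: R_A = 79/6 kN, R_B = 17/6 kN

R_A = 79/6 kN, R_B = 17/6 kN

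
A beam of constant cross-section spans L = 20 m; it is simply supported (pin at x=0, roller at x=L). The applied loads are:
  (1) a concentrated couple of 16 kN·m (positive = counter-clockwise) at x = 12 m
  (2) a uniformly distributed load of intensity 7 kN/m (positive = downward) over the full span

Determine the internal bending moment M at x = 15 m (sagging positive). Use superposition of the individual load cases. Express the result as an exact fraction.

Load 1 — applied couple M₀=16 kN·m at a=12 m (b=L-a=8):
  M_1 = M₀x/L - M₀  [x>a] = 16·15/20 - 16 = -4 kN·m
Load 2 — uniform load w=7 kN/m over full span:
  M_2 = wx(L-x)/2 = 7·15·(20-15)/2 = 525/2 kN·m
Superposition: M = Σ M_i = 517/2 kN·m ≈ 258.500000 kN·m

M(15) = 517/2 kN·m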